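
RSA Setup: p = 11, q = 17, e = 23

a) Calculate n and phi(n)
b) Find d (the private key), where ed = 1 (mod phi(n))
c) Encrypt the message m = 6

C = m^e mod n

Step 1: n = 11 * 17 = 187.
Step 2: phi(n) = (11-1)(17-1) = 10 * 16 = 160.
Step 3: Find d = 23^(-1) mod 160 = 7.
  Verify: 23 * 7 = 161 = 1 (mod 160).
Step 4: C = 6^23 mod 187 = 150.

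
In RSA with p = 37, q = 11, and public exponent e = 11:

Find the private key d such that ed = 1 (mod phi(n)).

Step 1: n = 37 * 11 = 407.
Step 2: phi(n) = 36 * 10 = 360.
Step 3: Find d such that 11 * d = 1 (mod 360).
Step 4: d = 11^(-1) mod 360 = 131.
Verification: 11 * 131 = 1441 = 4 * 360 + 1.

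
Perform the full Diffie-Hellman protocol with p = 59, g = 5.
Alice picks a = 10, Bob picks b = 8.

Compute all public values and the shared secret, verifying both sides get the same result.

Step 1: A = g^a mod p = 5^10 mod 59 = 4.
Step 2: B = g^b mod p = 5^8 mod 59 = 45.
Step 3: Alice computes s = B^a mod p = 45^10 mod 59 = 46.
Step 4: Bob computes s = A^b mod p = 4^8 mod 59 = 46.
Both sides agree: shared secret = 46.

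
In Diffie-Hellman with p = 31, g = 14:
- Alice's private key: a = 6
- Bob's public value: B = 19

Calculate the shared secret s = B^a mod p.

Step 1: s = B^a mod p = 19^6 mod 31.
  19^1 mod 31 = 19
  19^2 mod 31 = (19 * 19) mod 31 = 20
  19^3 mod 31 = (20 * 19) mod 31 = 8
  19^4 mod 31 = (8 * 19) mod 31 = 28
  19^5 mod 31 = (28 * 19) mod 31 = 5
  19^6 mod 31 = (5 * 19) mod 31 = 2
Result: shared secret = 2.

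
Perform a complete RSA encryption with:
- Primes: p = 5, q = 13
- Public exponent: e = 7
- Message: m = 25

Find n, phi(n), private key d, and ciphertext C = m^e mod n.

Step 1: n = 5 * 13 = 65.
Step 2: phi(n) = (5-1)(13-1) = 4 * 12 = 48.
Step 3: Find d = 7^(-1) mod 48 = 7.
  Verify: 7 * 7 = 49 = 1 (mod 48).
Step 4: C = 25^7 mod 65 = 25.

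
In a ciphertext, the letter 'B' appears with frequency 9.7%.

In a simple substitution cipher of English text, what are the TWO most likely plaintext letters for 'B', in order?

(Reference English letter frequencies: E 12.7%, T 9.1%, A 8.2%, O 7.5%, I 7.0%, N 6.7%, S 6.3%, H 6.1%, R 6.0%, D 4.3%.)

Step 1: Observed frequency of 'B' is 9.7%.
Step 2: Compute distances to each reference frequency and sort:
  T (9.1%): difference = 0.6% <-- BEST
  A (8.2%): difference = 1.5% <-- RUNNER-UP
  O (7.5%): difference = 2.2%
  I (7.0%): difference = 2.7%
  N (6.7%): difference = 3.0%
Step 3: Most likely is 'T' (9.1%, diff 0.6%); second most likely is 'A' (8.2%, diff 1.5%).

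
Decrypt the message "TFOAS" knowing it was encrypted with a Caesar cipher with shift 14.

Step 1: Reverse the shift by subtracting 14 from each letter position.
  T (position 19) -> position (19-14) mod 26 = 5 -> F
  F (position 5) -> position (5-14) mod 26 = 17 -> R
  O (position 14) -> position (14-14) mod 26 = 0 -> A
  A (position 0) -> position (0-14) mod 26 = 12 -> M
  S (position 18) -> position (18-14) mod 26 = 4 -> E
Decrypted message: FRAME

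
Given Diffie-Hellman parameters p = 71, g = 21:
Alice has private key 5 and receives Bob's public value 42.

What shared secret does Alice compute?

Step 1: s = B^a mod p = 42^5 mod 71.
  42^1 mod 71 = 42
  42^2 mod 71 = (42 * 42) mod 71 = 60
  42^3 mod 71 = (60 * 42) mod 71 = 35
  42^4 mod 71 = (35 * 42) mod 71 = 50
  42^5 mod 71 = (50 * 42) mod 71 = 41
Result: shared secret = 41.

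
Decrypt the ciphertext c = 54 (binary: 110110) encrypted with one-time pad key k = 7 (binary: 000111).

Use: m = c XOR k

Step 1: XOR ciphertext with key:
  Ciphertext: 110110
  Key:        000111
  XOR:        110001
Step 2: Plaintext = 110001 = 49 in decimal.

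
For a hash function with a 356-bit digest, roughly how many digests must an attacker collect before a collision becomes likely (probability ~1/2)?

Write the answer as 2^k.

Step 1: The birthday paradox gives collision probability ~50% after sqrt(2^n) = 2^(n/2) hashes.
Step 2: For 356-bit output: 2^(356/2) = 2^178.
Step 3: Approximately 2^178 hash computations needed.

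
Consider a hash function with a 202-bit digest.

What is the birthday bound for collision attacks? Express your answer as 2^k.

Step 1: The birthday paradox gives collision probability ~50% after sqrt(2^n) = 2^(n/2) hashes.
Step 2: For 202-bit output: 2^(202/2) = 2^101.
Step 3: Approximately 2^101 hash computations needed.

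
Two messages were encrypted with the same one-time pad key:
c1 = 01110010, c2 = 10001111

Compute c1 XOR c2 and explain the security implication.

Step 1: c1 XOR c2 = (m1 XOR k) XOR (m2 XOR k).
Step 2: By XOR associativity/commutativity: = m1 XOR m2 XOR k XOR k = m1 XOR m2.
Step 3: 01110010 XOR 10001111 = 11111101 = 253.
Step 4: The key cancels out! An attacker learns m1 XOR m2 = 253, revealing the relationship between plaintexts.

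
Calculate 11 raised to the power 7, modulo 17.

Step 1: Compute 11^7 mod 17 step by step, reducing modulo 17 at each step.
  11^1 mod 17 = 11
  11^2 mod 17 = (11 * 11) mod 17 = 2
  11^3 mod 17 = (2 * 11) mod 17 = 5
  11^4 mod 17 = (5 * 11) mod 17 = 4
  11^5 mod 17 = (4 * 11) mod 17 = 10
  11^6 mod 17 = (10 * 11) mod 17 = 8
  11^7 mod 17 = (8 * 11) mod 17 = 3
Step 2: Result = 3.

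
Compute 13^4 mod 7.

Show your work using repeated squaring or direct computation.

Step 1: Compute 13^4 mod 7 step by step, reducing modulo 7 at each step.
  13^1 mod 7 = 6
  13^2 mod 7 = (6 * 13) mod 7 = 1
  13^3 mod 7 = (1 * 13) mod 7 = 6
  13^4 mod 7 = (6 * 13) mod 7 = 1
Step 2: Result = 1.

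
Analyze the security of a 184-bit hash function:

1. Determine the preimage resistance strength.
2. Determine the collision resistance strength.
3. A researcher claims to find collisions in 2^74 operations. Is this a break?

Step 1: Preimage resistance requires brute-force of 2^184 operations.
Step 2: Collision resistance (birthday bound) = 2^(184/2) = 2^92.
Step 3: The claimed attack costs 2^74 operations.
Step 4: Since 2^74 < 2^92, the claimed attack beats the generic birthday bound, so collision resistance is broken.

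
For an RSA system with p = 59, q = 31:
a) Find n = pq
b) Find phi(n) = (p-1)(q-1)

Step 1: n = p * q = 59 * 31 = 1829.
Step 2: phi(n) = (p-1)(q-1) = 58 * 30 = 1740.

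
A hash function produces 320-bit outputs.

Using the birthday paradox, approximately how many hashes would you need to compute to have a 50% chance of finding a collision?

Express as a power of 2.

Step 1: The birthday paradox gives collision probability ~50% after sqrt(2^n) = 2^(n/2) hashes.
Step 2: For 320-bit output: 2^(320/2) = 2^160.
Step 3: Approximately 2^160 hash computations needed.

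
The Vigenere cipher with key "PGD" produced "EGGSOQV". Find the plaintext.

Step 1: Extend key: PGDPGDP
Step 2: Decrypt each letter (c - k) mod 26:
  E(4) - P(15) = (4-15) mod 26 = 15 = P
  G(6) - G(6) = (6-6) mod 26 = 0 = A
  G(6) - D(3) = (6-3) mod 26 = 3 = D
  S(18) - P(15) = (18-15) mod 26 = 3 = D
  O(14) - G(6) = (14-6) mod 26 = 8 = I
  Q(16) - D(3) = (16-3) mod 26 = 13 = N
  V(21) - P(15) = (21-15) mod 26 = 6 = G
Plaintext: PADDING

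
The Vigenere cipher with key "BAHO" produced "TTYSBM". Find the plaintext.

Step 1: Extend key: BAHOBA
Step 2: Decrypt each letter (c - k) mod 26:
  T(19) - B(1) = (19-1) mod 26 = 18 = S
  T(19) - A(0) = (19-0) mod 26 = 19 = T
  Y(24) - H(7) = (24-7) mod 26 = 17 = R
  S(18) - O(14) = (18-14) mod 26 = 4 = E
  B(1) - B(1) = (1-1) mod 26 = 0 = A
  M(12) - A(0) = (12-0) mod 26 = 12 = M
Plaintext: STREAM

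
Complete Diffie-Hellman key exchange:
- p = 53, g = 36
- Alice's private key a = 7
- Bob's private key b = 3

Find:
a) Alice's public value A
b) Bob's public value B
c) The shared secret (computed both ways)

Step 1: A = g^a mod p = 36^7 mod 53 = 47.
Step 2: B = g^b mod p = 36^3 mod 53 = 16.
Step 3: Alice computes s = B^a mod p = 16^7 mod 53 = 49.
Step 4: Bob computes s = A^b mod p = 47^3 mod 53 = 49.
Both sides agree: shared secret = 49.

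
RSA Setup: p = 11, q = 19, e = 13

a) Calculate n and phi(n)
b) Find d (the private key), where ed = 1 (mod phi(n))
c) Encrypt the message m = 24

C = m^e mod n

Step 1: n = 11 * 19 = 209.
Step 2: phi(n) = (11-1)(19-1) = 10 * 18 = 180.
Step 3: Find d = 13^(-1) mod 180 = 97.
  Verify: 13 * 97 = 1261 = 1 (mod 180).
Step 4: C = 24^13 mod 209 = 74.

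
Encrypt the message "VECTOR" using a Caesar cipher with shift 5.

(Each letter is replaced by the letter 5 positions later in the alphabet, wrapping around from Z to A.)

Step 1: For each letter, shift forward by 5 positions (mod 26).
  V (position 21) -> position (21+5) mod 26 = 0 -> A
  E (position 4) -> position (4+5) mod 26 = 9 -> J
  C (position 2) -> position (2+5) mod 26 = 7 -> H
  T (position 19) -> position (19+5) mod 26 = 24 -> Y
  O (position 14) -> position (14+5) mod 26 = 19 -> T
  R (position 17) -> position (17+5) mod 26 = 22 -> W
Result: AJHYTW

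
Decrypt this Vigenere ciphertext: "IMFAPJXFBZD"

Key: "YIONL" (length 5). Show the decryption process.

Step 1: Key 'YIONL' has length 5. Extended key: YIONLYIONLY
Step 2: Decrypt each position:
  I(8) - Y(24) = 10 = K
  M(12) - I(8) = 4 = E
  F(5) - O(14) = 17 = R
  A(0) - N(13) = 13 = N
  P(15) - L(11) = 4 = E
  J(9) - Y(24) = 11 = L
  X(23) - I(8) = 15 = P
  F(5) - O(14) = 17 = R
  B(1) - N(13) = 14 = O
  Z(25) - L(11) = 14 = O
  D(3) - Y(24) = 5 = F
Plaintext: KERNELPROOF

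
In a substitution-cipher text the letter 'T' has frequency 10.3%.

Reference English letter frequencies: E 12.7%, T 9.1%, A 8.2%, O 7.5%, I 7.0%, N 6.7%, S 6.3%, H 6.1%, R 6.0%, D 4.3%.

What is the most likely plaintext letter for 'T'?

Step 1: The observed frequency is 10.3%.
Step 2: Compare with English frequencies:
  E: 12.7% (difference: 2.4%)
  T: 9.1% (difference: 1.2%) <-- closest
  A: 8.2% (difference: 2.1%)
  O: 7.5% (difference: 2.8%)
  I: 7.0% (difference: 3.3%)
  N: 6.7% (difference: 3.6%)
  S: 6.3% (difference: 4.0%)
  H: 6.1% (difference: 4.2%)
  R: 6.0% (difference: 4.3%)
  D: 4.3% (difference: 6.0%)
Step 3: 'T' most likely represents 'T' (frequency 9.1%).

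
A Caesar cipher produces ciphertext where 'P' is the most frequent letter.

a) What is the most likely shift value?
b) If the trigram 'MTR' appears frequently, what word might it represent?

Step 1: In English, 'E' is the most frequent letter (12.7%).
Step 2: The most frequent ciphertext letter is 'P' (position 15).
Step 3: Shift = (15 - 4) mod 26 = 11.
Step 4: Decrypt 'MTR' by shifting back 11:
  M -> B
  T -> I
  R -> G
Step 5: 'MTR' decrypts to 'BIG'.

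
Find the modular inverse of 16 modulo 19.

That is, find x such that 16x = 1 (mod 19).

Step 1: We need x such that 16 * x = 1 (mod 19).
Step 2: Using the extended Euclidean algorithm or trial:
  16 * 6 = 96 = 5 * 19 + 1.
Step 3: Since 96 mod 19 = 1, the inverse is x = 6.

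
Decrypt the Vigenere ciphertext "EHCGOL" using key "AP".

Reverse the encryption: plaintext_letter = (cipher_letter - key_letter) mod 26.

Step 1: Extend key: APAPAP
Step 2: Decrypt each letter (c - k) mod 26:
  E(4) - A(0) = (4-0) mod 26 = 4 = E
  H(7) - P(15) = (7-15) mod 26 = 18 = S
  C(2) - A(0) = (2-0) mod 26 = 2 = C
  G(6) - P(15) = (6-15) mod 26 = 17 = R
  O(14) - A(0) = (14-0) mod 26 = 14 = O
  L(11) - P(15) = (11-15) mod 26 = 22 = W
Plaintext: ESCROW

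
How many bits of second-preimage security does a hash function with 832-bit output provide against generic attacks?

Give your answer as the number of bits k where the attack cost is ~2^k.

Step 1: The hash has a 832-bit output.
Step 2: Second-preimage resistance means: given a specific input x, it should be infeasible to find a different y with h(y) = h(x).
With a 832-bit output, a generic search for a second preimage costs about 2^832 evaluations (each trial matches the fixed target with probability 2^-832).
Step 3: Security level = 832 bits.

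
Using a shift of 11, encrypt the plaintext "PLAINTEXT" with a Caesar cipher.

Step 1: For each letter, shift forward by 11 positions (mod 26).
  P (position 15) -> position (15+11) mod 26 = 0 -> A
  L (position 11) -> position (11+11) mod 26 = 22 -> W
  A (position 0) -> position (0+11) mod 26 = 11 -> L
  I (position 8) -> position (8+11) mod 26 = 19 -> T
  N (position 13) -> position (13+11) mod 26 = 24 -> Y
  T (position 19) -> position (19+11) mod 26 = 4 -> E
  E (position 4) -> position (4+11) mod 26 = 15 -> P
  X (position 23) -> position (23+11) mod 26 = 8 -> I
  T (position 19) -> position (19+11) mod 26 = 4 -> E
Result: AWLTYEPIE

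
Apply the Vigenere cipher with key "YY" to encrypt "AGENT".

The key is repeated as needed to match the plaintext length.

Step 1: Repeat key to match plaintext length:
  Plaintext: AGENT
  Key:       YYYYY
Step 2: Encrypt each letter:
  A(0) + Y(24) = (0+24) mod 26 = 24 = Y
  G(6) + Y(24) = (6+24) mod 26 = 4 = E
  E(4) + Y(24) = (4+24) mod 26 = 2 = C
  N(13) + Y(24) = (13+24) mod 26 = 11 = L
  T(19) + Y(24) = (19+24) mod 26 = 17 = R
Ciphertext: YECLR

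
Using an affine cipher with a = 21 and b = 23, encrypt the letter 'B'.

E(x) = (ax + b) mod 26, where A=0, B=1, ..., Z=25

Step 1: Convert 'B' to number: x = 1.
Step 2: E(1) = (21 * 1 + 23) mod 26 = 44 mod 26 = 18.
Step 3: Convert 18 back to letter: S.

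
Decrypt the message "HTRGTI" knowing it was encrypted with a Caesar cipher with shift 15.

Step 1: Reverse the shift by subtracting 15 from each letter position.
  H (position 7) -> position (7-15) mod 26 = 18 -> S
  T (position 19) -> position (19-15) mod 26 = 4 -> E
  R (position 17) -> position (17-15) mod 26 = 2 -> C
  G (position 6) -> position (6-15) mod 26 = 17 -> R
  T (position 19) -> position (19-15) mod 26 = 4 -> E
  I (position 8) -> position (8-15) mod 26 = 19 -> T
Decrypted message: SECRET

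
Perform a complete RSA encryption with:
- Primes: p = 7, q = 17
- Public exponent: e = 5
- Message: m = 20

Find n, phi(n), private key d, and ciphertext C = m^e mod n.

Step 1: n = 7 * 17 = 119.
Step 2: phi(n) = (7-1)(17-1) = 6 * 16 = 96.
Step 3: Find d = 5^(-1) mod 96 = 77.
  Verify: 5 * 77 = 385 = 1 (mod 96).
Step 4: C = 20^5 mod 119 = 90.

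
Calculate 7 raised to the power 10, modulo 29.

Step 1: Compute 7^10 mod 29 step by step, reducing modulo 29 at each step.
  7^1 mod 29 = 7
  7^2 mod 29 = (7 * 7) mod 29 = 20
  7^3 mod 29 = (20 * 7) mod 29 = 24
  7^4 mod 29 = (24 * 7) mod 29 = 23
  7^5 mod 29 = (23 * 7) mod 29 = 16
  7^6 mod 29 = (16 * 7) mod 29 = 25
  7^7 mod 29 = (25 * 7) mod 29 = 1
  7^8 mod 29 = (1 * 7) mod 29 = 7
  7^9 mod 29 = (7 * 7) mod 29 = 20
  7^10 mod 29 = (20 * 7) mod 29 = 24
Step 2: Result = 24.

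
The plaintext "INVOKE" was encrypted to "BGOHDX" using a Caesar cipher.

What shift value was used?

Step 1: Compare first letters: I (position 8) -> B (position 1).
Step 2: Shift = (1 - 8) mod 26 = 19.
The shift value is 19.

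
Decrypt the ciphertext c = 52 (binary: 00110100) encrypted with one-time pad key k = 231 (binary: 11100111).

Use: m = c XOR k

Step 1: XOR ciphertext with key:
  Ciphertext: 00110100
  Key:        11100111
  XOR:        11010011
Step 2: Plaintext = 11010011 = 211 in decimal.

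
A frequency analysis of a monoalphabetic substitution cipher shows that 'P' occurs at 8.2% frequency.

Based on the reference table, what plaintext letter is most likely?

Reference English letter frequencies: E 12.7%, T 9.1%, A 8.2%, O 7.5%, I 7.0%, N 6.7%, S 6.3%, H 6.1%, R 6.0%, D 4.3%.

Step 1: The observed frequency is 8.2%.
Step 2: Compare with English frequencies:
  E: 12.7% (difference: 4.5%)
  T: 9.1% (difference: 0.9%)
  A: 8.2% (difference: 0.0%) <-- closest
  O: 7.5% (difference: 0.7%)
  I: 7.0% (difference: 1.2%)
  N: 6.7% (difference: 1.5%)
  S: 6.3% (difference: 1.9%)
  H: 6.1% (difference: 2.1%)
  R: 6.0% (difference: 2.2%)
  D: 4.3% (difference: 3.9%)
Step 3: 'P' most likely represents 'A' (frequency 8.2%).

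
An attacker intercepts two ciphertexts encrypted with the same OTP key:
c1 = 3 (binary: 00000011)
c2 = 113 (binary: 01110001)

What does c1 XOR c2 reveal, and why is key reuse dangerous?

Step 1: c1 XOR c2 = (m1 XOR k) XOR (m2 XOR k).
Step 2: By XOR associativity/commutativity: = m1 XOR m2 XOR k XOR k = m1 XOR m2.
Step 3: 00000011 XOR 01110001 = 01110010 = 114.
Step 4: The key cancels out! An attacker learns m1 XOR m2 = 114, revealing the relationship between plaintexts.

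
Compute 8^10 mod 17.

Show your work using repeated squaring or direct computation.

Step 1: Compute 8^10 mod 17 step by step, reducing modulo 17 at each step.
  8^1 mod 17 = 8
  8^2 mod 17 = (8 * 8) mod 17 = 13
  8^3 mod 17 = (13 * 8) mod 17 = 2
  8^4 mod 17 = (2 * 8) mod 17 = 16
  8^5 mod 17 = (16 * 8) mod 17 = 9
  8^6 mod 17 = (9 * 8) mod 17 = 4
  8^7 mod 17 = (4 * 8) mod 17 = 15
  8^8 mod 17 = (15 * 8) mod 17 = 1
  8^9 mod 17 = (1 * 8) mod 17 = 8
  8^10 mod 17 = (8 * 8) mod 17 = 13
Step 2: Result = 13.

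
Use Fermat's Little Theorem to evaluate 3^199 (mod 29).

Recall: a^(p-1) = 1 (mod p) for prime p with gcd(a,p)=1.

Step 1: Since 29 is prime, by Fermat's Little Theorem: 3^28 = 1 (mod 29).
Step 2: Reduce exponent: 199 mod 28 = 3.
Step 3: So 3^199 = 3^3 (mod 29).
Step 4: 3^3 mod 29 = 27.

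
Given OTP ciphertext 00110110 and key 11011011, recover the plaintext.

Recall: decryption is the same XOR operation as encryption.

Step 1: XOR ciphertext with key:
  Ciphertext: 00110110
  Key:        11011011
  XOR:        11101101
Step 2: Plaintext = 11101101 = 237 in decimal.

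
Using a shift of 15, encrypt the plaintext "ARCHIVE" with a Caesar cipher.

Step 1: For each letter, shift forward by 15 positions (mod 26).
  A (position 0) -> position (0+15) mod 26 = 15 -> P
  R (position 17) -> position (17+15) mod 26 = 6 -> G
  C (position 2) -> position (2+15) mod 26 = 17 -> R
  H (position 7) -> position (7+15) mod 26 = 22 -> W
  I (position 8) -> position (8+15) mod 26 = 23 -> X
  V (position 21) -> position (21+15) mod 26 = 10 -> K
  E (position 4) -> position (4+15) mod 26 = 19 -> T
Result: PGRWXKT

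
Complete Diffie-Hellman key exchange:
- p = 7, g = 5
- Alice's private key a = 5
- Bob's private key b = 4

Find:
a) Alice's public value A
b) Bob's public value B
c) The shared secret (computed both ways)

Step 1: A = g^a mod p = 5^5 mod 7 = 3.
Step 2: B = g^b mod p = 5^4 mod 7 = 2.
Step 3: Alice computes s = B^a mod p = 2^5 mod 7 = 4.
Step 4: Bob computes s = A^b mod p = 3^4 mod 7 = 4.
Both sides agree: shared secret = 4.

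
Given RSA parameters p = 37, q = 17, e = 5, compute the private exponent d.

Step 1: n = 37 * 17 = 629.
Step 2: phi(n) = 36 * 16 = 576.
Step 3: Find d such that 5 * d = 1 (mod 576).
Step 4: d = 5^(-1) mod 576 = 461.
Verification: 5 * 461 = 2305 = 4 * 576 + 1.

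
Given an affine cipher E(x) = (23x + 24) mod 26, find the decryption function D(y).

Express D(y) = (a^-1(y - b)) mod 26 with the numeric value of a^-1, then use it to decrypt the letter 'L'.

Step 1: Find a^-1, the modular inverse of 23 mod 26.
Step 2: We need 23 * a^-1 = 1 (mod 26).
Step 3: 23 * 17 = 391 = 15 * 26 + 1, so a^-1 = 17.
Step 4: D(y) = 17(y - 24) mod 26.
Step 5: Apply to 'L' (y = 11): D(11) = 17 * (11 - 24) mod 26 = 17 * -13 mod 26 = 13 -> 'N'.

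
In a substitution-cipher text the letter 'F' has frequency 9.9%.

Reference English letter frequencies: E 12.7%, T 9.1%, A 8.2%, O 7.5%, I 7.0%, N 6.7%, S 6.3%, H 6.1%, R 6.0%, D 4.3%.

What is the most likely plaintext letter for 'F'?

Step 1: The observed frequency is 9.9%.
Step 2: Compare with English frequencies:
  E: 12.7% (difference: 2.8%)
  T: 9.1% (difference: 0.8%) <-- closest
  A: 8.2% (difference: 1.7%)
  O: 7.5% (difference: 2.4%)
  I: 7.0% (difference: 2.9%)
  N: 6.7% (difference: 3.2%)
  S: 6.3% (difference: 3.6%)
  H: 6.1% (difference: 3.8%)
  R: 6.0% (difference: 3.9%)
  D: 4.3% (difference: 5.6%)
Step 3: 'F' most likely represents 'T' (frequency 9.1%).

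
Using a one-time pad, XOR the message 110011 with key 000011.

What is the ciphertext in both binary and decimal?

Step 1: Write out the XOR operation bit by bit:
  Message: 110011
  Key:     000011
  XOR:     110000
Step 2: Convert to decimal: 110000 = 48.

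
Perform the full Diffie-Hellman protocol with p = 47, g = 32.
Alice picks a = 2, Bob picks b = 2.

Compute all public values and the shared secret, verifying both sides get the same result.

Step 1: A = g^a mod p = 32^2 mod 47 = 37.
Step 2: B = g^b mod p = 32^2 mod 47 = 37.
Step 3: Alice computes s = B^a mod p = 37^2 mod 47 = 6.
Step 4: Bob computes s = A^b mod p = 37^2 mod 47 = 6.
Both sides agree: shared secret = 6.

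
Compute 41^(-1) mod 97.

Step 1: We need x such that 41 * x = 1 (mod 97).
Step 2: Using the extended Euclidean algorithm or trial:
  41 * 71 = 2911 = 30 * 97 + 1.
Step 3: Since 2911 mod 97 = 1, the inverse is x = 71.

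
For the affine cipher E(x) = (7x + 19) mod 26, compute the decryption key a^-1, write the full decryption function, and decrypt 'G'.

Step 1: Find a^-1, the modular inverse of 7 mod 26.
Step 2: We need 7 * a^-1 = 1 (mod 26).
Step 3: 7 * 15 = 105 = 4 * 26 + 1, so a^-1 = 15.
Step 4: D(y) = 15(y - 19) mod 26.
Step 5: Apply to 'G' (y = 6): D(6) = 15 * (6 - 19) mod 26 = 15 * -13 mod 26 = 13 -> 'N'.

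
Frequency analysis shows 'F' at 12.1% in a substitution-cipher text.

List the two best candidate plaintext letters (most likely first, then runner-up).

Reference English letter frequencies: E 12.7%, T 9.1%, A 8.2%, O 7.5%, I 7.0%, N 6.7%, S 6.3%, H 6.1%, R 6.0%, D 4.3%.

Step 1: Observed frequency of 'F' is 12.1%.
Step 2: Compute distances to each reference frequency and sort:
  E (12.7%): difference = 0.6% <-- BEST
  T (9.1%): difference = 3.0% <-- RUNNER-UP
  A (8.2%): difference = 3.9%
  O (7.5%): difference = 4.6%
  I (7.0%): difference = 5.1%
Step 3: Most likely is 'E' (12.7%, diff 0.6%); second most likely is 'T' (9.1%, diff 3.0%).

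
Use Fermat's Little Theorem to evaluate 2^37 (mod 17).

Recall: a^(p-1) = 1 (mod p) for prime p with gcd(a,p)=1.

Step 1: Since 17 is prime, by Fermat's Little Theorem: 2^16 = 1 (mod 17).
Step 2: Reduce exponent: 37 mod 16 = 5.
Step 3: So 2^37 = 2^5 (mod 17).
Step 4: 2^5 mod 17 = 15.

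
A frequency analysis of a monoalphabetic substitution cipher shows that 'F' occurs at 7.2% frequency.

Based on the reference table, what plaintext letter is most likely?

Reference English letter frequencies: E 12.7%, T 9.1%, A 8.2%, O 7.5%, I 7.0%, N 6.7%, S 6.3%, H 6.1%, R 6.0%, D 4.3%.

Step 1: The observed frequency is 7.2%.
Step 2: Compare with English frequencies:
  E: 12.7% (difference: 5.5%)
  T: 9.1% (difference: 1.9%)
  A: 8.2% (difference: 1.0%)
  O: 7.5% (difference: 0.3%)
  I: 7.0% (difference: 0.2%) <-- closest
  N: 6.7% (difference: 0.5%)
  S: 6.3% (difference: 0.9%)
  H: 6.1% (difference: 1.1%)
  R: 6.0% (difference: 1.2%)
  D: 4.3% (difference: 2.9%)
Step 3: 'F' most likely represents 'I' (frequency 7.0%).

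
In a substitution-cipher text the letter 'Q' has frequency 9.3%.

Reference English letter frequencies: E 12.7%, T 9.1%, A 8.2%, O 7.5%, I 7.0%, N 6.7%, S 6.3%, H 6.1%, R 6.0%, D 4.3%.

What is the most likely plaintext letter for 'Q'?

Step 1: The observed frequency is 9.3%.
Step 2: Compare with English frequencies:
  E: 12.7% (difference: 3.4%)
  T: 9.1% (difference: 0.2%) <-- closest
  A: 8.2% (difference: 1.1%)
  O: 7.5% (difference: 1.8%)
  I: 7.0% (difference: 2.3%)
  N: 6.7% (difference: 2.6%)
  S: 6.3% (difference: 3.0%)
  H: 6.1% (difference: 3.2%)
  R: 6.0% (difference: 3.3%)
  D: 4.3% (difference: 5.0%)
Step 3: 'Q' most likely represents 'T' (frequency 9.1%).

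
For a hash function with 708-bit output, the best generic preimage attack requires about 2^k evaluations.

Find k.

Step 1: The hash has a 708-bit output.
Step 2: Preimage resistance means: given a digest h(x), it should be infeasible to find any input that hashes to it.
With a 708-bit output there are 2^708 possible digests, so a generic brute-force preimage search costs about 2^708 evaluations.
Step 3: Security level = 708 bits.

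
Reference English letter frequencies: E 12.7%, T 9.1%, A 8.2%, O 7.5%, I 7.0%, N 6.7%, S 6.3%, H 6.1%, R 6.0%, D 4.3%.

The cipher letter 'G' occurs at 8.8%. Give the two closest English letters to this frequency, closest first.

Step 1: Observed frequency of 'G' is 8.8%.
Step 2: Compute distances to each reference frequency and sort:
  T (9.1%): difference = 0.3% <-- BEST
  A (8.2%): difference = 0.6% <-- RUNNER-UP
  O (7.5%): difference = 1.3%
  I (7.0%): difference = 1.8%
  N (6.7%): difference = 2.1%
Step 3: Most likely is 'T' (9.1%, diff 0.3%); second most likely is 'A' (8.2%, diff 0.6%).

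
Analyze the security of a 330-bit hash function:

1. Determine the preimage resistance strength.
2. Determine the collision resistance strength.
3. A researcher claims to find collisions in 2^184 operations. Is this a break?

Step 1: Preimage resistance requires brute-force of 2^330 operations.
Step 2: Collision resistance (birthday bound) = 2^(330/2) = 2^165.
Step 3: The claimed attack costs 2^184 operations.
Step 4: Since 2^184 >= 2^165, the claimed attack is no faster than the generic birthday attack, so this does not break collision resistance.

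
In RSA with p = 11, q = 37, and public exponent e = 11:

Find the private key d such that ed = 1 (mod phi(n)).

Step 1: n = 11 * 37 = 407.
Step 2: phi(n) = 10 * 36 = 360.
Step 3: Find d such that 11 * d = 1 (mod 360).
Step 4: d = 11^(-1) mod 360 = 131.
Verification: 11 * 131 = 1441 = 4 * 360 + 1.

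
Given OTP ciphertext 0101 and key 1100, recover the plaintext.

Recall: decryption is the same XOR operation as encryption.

Step 1: XOR ciphertext with key:
  Ciphertext: 0101
  Key:        1100
  XOR:        1001
Step 2: Plaintext = 1001 = 9 in decimal.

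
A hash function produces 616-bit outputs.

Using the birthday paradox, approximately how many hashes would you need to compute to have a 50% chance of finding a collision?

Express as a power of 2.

Step 1: The birthday paradox gives collision probability ~50% after sqrt(2^n) = 2^(n/2) hashes.
Step 2: For 616-bit output: 2^(616/2) = 2^308.
Step 3: Approximately 2^308 hash computations needed.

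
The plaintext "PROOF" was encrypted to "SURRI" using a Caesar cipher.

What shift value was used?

Step 1: Compare first letters: P (position 15) -> S (position 18).
Step 2: Shift = (18 - 15) mod 26 = 3.
The shift value is 3.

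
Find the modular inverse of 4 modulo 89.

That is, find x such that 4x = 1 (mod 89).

Step 1: We need x such that 4 * x = 1 (mod 89).
Step 2: Using the extended Euclidean algorithm or trial:
  4 * 67 = 268 = 3 * 89 + 1.
Step 3: Since 268 mod 89 = 1, the inverse is x = 67.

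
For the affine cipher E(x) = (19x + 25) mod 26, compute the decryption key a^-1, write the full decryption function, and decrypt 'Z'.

Step 1: Find a^-1, the modular inverse of 19 mod 26.
Step 2: We need 19 * a^-1 = 1 (mod 26).
Step 3: 19 * 11 = 209 = 8 * 26 + 1, so a^-1 = 11.
Step 4: D(y) = 11(y - 25) mod 26.
Step 5: Apply to 'Z' (y = 25): D(25) = 11 * (25 - 25) mod 26 = 11 * 0 mod 26 = 0 -> 'A'.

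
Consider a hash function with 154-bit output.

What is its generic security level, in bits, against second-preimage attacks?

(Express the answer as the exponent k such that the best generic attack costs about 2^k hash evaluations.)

Step 1: The hash has a 154-bit output.
Step 2: Second-preimage resistance means: given a specific input x, it should be infeasible to find a different y with h(y) = h(x).
With a 154-bit output, a generic search for a second preimage costs about 2^154 evaluations (each trial matches the fixed target with probability 2^-154).
Step 3: Security level = 154 bits.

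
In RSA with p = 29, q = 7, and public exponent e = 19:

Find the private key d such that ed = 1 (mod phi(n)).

Step 1: n = 29 * 7 = 203.
Step 2: phi(n) = 28 * 6 = 168.
Step 3: Find d such that 19 * d = 1 (mod 168).
Step 4: d = 19^(-1) mod 168 = 115.
Verification: 19 * 115 = 2185 = 13 * 168 + 1.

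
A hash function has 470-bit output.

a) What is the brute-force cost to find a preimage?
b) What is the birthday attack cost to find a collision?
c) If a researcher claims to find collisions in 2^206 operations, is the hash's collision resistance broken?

Step 1: Preimage resistance requires brute-force of 2^470 operations.
Step 2: Collision resistance (birthday bound) = 2^(470/2) = 2^235.
Step 3: The claimed attack costs 2^206 operations.
Step 4: Since 2^206 < 2^235, the claimed attack beats the generic birthday bound, so collision resistance is broken.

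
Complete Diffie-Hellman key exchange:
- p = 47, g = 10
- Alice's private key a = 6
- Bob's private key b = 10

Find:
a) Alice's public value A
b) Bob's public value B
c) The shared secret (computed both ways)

Step 1: A = g^a mod p = 10^6 mod 47 = 28.
Step 2: B = g^b mod p = 10^10 mod 47 = 21.
Step 3: Alice computes s = B^a mod p = 21^6 mod 47 = 4.
Step 4: Bob computes s = A^b mod p = 28^10 mod 47 = 4.
Both sides agree: shared secret = 4.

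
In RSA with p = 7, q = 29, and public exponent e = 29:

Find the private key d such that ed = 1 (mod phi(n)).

Step 1: n = 7 * 29 = 203.
Step 2: phi(n) = 6 * 28 = 168.
Step 3: Find d such that 29 * d = 1 (mod 168).
Step 4: d = 29^(-1) mod 168 = 29.
Verification: 29 * 29 = 841 = 5 * 168 + 1.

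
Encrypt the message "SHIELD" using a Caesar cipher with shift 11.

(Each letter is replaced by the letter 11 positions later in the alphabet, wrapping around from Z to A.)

Step 1: For each letter, shift forward by 11 positions (mod 26).
  S (position 18) -> position (18+11) mod 26 = 3 -> D
  H (position 7) -> position (7+11) mod 26 = 18 -> S
  I (position 8) -> position (8+11) mod 26 = 19 -> T
  E (position 4) -> position (4+11) mod 26 = 15 -> P
  L (position 11) -> position (11+11) mod 26 = 22 -> W
  D (position 3) -> position (3+11) mod 26 = 14 -> O
Result: DSTPWO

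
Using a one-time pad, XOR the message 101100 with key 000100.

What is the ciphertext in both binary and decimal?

Step 1: Write out the XOR operation bit by bit:
  Message: 101100
  Key:     000100
  XOR:     101000
Step 2: Convert to decimal: 101000 = 40.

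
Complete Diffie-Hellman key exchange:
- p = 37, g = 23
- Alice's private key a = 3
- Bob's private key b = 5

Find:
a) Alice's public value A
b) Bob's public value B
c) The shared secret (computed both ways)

Step 1: A = g^a mod p = 23^3 mod 37 = 31.
Step 2: B = g^b mod p = 23^5 mod 37 = 8.
Step 3: Alice computes s = B^a mod p = 8^3 mod 37 = 31.
Step 4: Bob computes s = A^b mod p = 31^5 mod 37 = 31.
Both sides agree: shared secret = 31.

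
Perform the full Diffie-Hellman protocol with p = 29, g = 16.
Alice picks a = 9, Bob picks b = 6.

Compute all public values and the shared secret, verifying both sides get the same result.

Step 1: A = g^a mod p = 16^9 mod 29 = 24.
Step 2: B = g^b mod p = 16^6 mod 29 = 20.
Step 3: Alice computes s = B^a mod p = 20^9 mod 29 = 23.
Step 4: Bob computes s = A^b mod p = 24^6 mod 29 = 23.
Both sides agree: shared secret = 23.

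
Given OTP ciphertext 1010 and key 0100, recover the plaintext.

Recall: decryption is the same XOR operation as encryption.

Step 1: XOR ciphertext with key:
  Ciphertext: 1010
  Key:        0100
  XOR:        1110
Step 2: Plaintext = 1110 = 14 in decimal.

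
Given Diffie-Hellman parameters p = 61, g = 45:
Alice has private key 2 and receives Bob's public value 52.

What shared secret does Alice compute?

Step 1: s = B^a mod p = 52^2 mod 61.
  52^1 mod 61 = 52
  52^2 mod 61 = (52 * 52) mod 61 = 20
Result: shared secret = 20.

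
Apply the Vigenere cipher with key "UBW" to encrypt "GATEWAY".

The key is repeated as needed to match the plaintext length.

Step 1: Repeat key to match plaintext length:
  Plaintext: GATEWAY
  Key:       UBWUBWU
Step 2: Encrypt each letter:
  G(6) + U(20) = (6+20) mod 26 = 0 = A
  A(0) + B(1) = (0+1) mod 26 = 1 = B
  T(19) + W(22) = (19+22) mod 26 = 15 = P
  E(4) + U(20) = (4+20) mod 26 = 24 = Y
  W(22) + B(1) = (22+1) mod 26 = 23 = X
  A(0) + W(22) = (0+22) mod 26 = 22 = W
  Y(24) + U(20) = (24+20) mod 26 = 18 = S
Ciphertext: ABPYXWS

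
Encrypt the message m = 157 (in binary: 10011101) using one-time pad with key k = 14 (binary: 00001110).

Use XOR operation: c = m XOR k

Step 1: Write out the XOR operation bit by bit:
  Message: 10011101
  Key:     00001110
  XOR:     10010011
Step 2: Convert to decimal: 10010011 = 147.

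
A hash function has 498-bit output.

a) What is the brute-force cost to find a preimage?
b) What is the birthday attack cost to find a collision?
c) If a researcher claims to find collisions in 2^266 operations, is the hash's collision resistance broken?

Step 1: Preimage resistance requires brute-force of 2^498 operations.
Step 2: Collision resistance (birthday bound) = 2^(498/2) = 2^249.
Step 3: The claimed attack costs 2^266 operations.
Step 4: Since 2^266 >= 2^249, the claimed attack is no faster than the generic birthday attack, so this does not break collision resistance.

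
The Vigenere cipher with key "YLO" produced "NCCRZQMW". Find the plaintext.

Step 1: Extend key: YLOYLOYL
Step 2: Decrypt each letter (c - k) mod 26:
  N(13) - Y(24) = (13-24) mod 26 = 15 = P
  C(2) - L(11) = (2-11) mod 26 = 17 = R
  C(2) - O(14) = (2-14) mod 26 = 14 = O
  R(17) - Y(24) = (17-24) mod 26 = 19 = T
  Z(25) - L(11) = (25-11) mod 26 = 14 = O
  Q(16) - O(14) = (16-14) mod 26 = 2 = C
  M(12) - Y(24) = (12-24) mod 26 = 14 = O
  W(22) - L(11) = (22-11) mod 26 = 11 = L
Plaintext: PROTOCOL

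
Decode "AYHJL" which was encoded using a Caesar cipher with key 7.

Step 1: Reverse the shift by subtracting 7 from each letter position.
  A (position 0) -> position (0-7) mod 26 = 19 -> T
  Y (position 24) -> position (24-7) mod 26 = 17 -> R
  H (position 7) -> position (7-7) mod 26 = 0 -> A
  J (position 9) -> position (9-7) mod 26 = 2 -> C
  L (position 11) -> position (11-7) mod 26 = 4 -> E
Decrypted message: TRACE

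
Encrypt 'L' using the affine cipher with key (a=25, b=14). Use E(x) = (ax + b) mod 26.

Step 1: Convert 'L' to number: x = 11.
Step 2: E(11) = (25 * 11 + 14) mod 26 = 289 mod 26 = 3.
Step 3: Convert 3 back to letter: D.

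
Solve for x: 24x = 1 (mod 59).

Step 1: We need x such that 24 * x = 1 (mod 59).
Step 2: Using the extended Euclidean algorithm or trial:
  24 * 32 = 768 = 13 * 59 + 1.
Step 3: Since 768 mod 59 = 1, the inverse is x = 32.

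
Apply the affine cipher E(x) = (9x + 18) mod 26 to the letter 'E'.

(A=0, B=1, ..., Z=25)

Step 1: Convert 'E' to number: x = 4.
Step 2: E(4) = (9 * 4 + 18) mod 26 = 54 mod 26 = 2.
Step 3: Convert 2 back to letter: C.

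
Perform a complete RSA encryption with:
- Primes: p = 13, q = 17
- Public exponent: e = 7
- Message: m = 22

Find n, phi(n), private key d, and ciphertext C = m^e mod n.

Step 1: n = 13 * 17 = 221.
Step 2: phi(n) = (13-1)(17-1) = 12 * 16 = 192.
Step 3: Find d = 7^(-1) mod 192 = 55.
  Verify: 7 * 55 = 385 = 1 (mod 192).
Step 4: C = 22^7 mod 221 = 61.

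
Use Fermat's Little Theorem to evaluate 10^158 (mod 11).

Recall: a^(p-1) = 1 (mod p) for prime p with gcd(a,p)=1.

Step 1: Since 11 is prime, by Fermat's Little Theorem: 10^10 = 1 (mod 11).
Step 2: Reduce exponent: 158 mod 10 = 8.
Step 3: So 10^158 = 10^8 (mod 11).
Step 4: 10^8 mod 11 = 1.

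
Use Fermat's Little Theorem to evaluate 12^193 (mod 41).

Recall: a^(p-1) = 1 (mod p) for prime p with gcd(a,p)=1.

Step 1: Since 41 is prime, by Fermat's Little Theorem: 12^40 = 1 (mod 41).
Step 2: Reduce exponent: 193 mod 40 = 33.
Step 3: So 12^193 = 12^33 (mod 41).
Step 4: 12^33 mod 41 = 28.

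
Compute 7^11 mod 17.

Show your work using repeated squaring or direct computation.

Step 1: Compute 7^11 mod 17 step by step, reducing modulo 17 at each step.
  7^1 mod 17 = 7
  7^2 mod 17 = (7 * 7) mod 17 = 15
  7^3 mod 17 = (15 * 7) mod 17 = 3
  7^4 mod 17 = (3 * 7) mod 17 = 4
  7^5 mod 17 = (4 * 7) mod 17 = 11
  7^6 mod 17 = (11 * 7) mod 17 = 9
  7^7 mod 17 = (9 * 7) mod 17 = 12
  7^8 mod 17 = (12 * 7) mod 17 = 16
  7^9 mod 17 = (16 * 7) mod 17 = 10
  7^10 mod 17 = (10 * 7) mod 17 = 2
  7^11 mod 17 = (2 * 7) mod 17 = 14
Step 2: Result = 14.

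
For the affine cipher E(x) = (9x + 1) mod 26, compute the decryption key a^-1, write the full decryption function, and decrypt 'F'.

Step 1: Find a^-1, the modular inverse of 9 mod 26.
Step 2: We need 9 * a^-1 = 1 (mod 26).
Step 3: 9 * 3 = 27 = 1 * 26 + 1, so a^-1 = 3.
Step 4: D(y) = 3(y - 1) mod 26.
Step 5: Apply to 'F' (y = 5): D(5) = 3 * (5 - 1) mod 26 = 3 * 4 mod 26 = 12 -> 'M'.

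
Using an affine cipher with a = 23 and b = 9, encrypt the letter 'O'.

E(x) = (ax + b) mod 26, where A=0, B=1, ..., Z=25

Step 1: Convert 'O' to number: x = 14.
Step 2: E(14) = (23 * 14 + 9) mod 26 = 331 mod 26 = 19.
Step 3: Convert 19 back to letter: T.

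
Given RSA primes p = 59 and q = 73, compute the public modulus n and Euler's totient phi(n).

Step 1: n = p * q = 59 * 73 = 4307.
Step 2: phi(n) = (p-1)(q-1) = 58 * 72 = 4176.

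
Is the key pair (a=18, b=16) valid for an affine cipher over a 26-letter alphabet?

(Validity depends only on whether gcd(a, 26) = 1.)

Step 1: Compute gcd(18, 26).
Step 2: gcd(18, 26) = 2.
Since gcd = 2 != 1, 18 shares a common factor with 26, so it cannot be used.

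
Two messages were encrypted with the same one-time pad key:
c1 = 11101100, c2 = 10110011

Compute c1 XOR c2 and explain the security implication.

Step 1: c1 XOR c2 = (m1 XOR k) XOR (m2 XOR k).
Step 2: By XOR associativity/commutativity: = m1 XOR m2 XOR k XOR k = m1 XOR m2.
Step 3: 11101100 XOR 10110011 = 01011111 = 95.
Step 4: The key cancels out! An attacker learns m1 XOR m2 = 95, revealing the relationship between plaintexts.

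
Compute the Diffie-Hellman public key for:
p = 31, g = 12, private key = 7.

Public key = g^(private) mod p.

Step 1: A = g^a mod p = 12^7 mod 31.
  12^1 mod 31 = 12
  12^2 mod 31 = (12 * 12) mod 31 = 20
  12^3 mod 31 = (20 * 12) mod 31 = 23
  12^4 mod 31 = (23 * 12) mod 31 = 28
  12^5 mod 31 = (28 * 12) mod 31 = 26
  12^6 mod 31 = (26 * 12) mod 31 = 2
  12^7 mod 31 = (2 * 12) mod 31 = 24
Result: A = 24.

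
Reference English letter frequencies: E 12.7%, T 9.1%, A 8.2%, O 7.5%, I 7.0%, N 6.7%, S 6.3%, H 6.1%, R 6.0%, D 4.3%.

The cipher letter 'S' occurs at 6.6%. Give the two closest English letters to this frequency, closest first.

Step 1: Observed frequency of 'S' is 6.6%.
Step 2: Compute distances to each reference frequency and sort:
  N (6.7%): difference = 0.1% <-- BEST
  S (6.3%): difference = 0.3% <-- RUNNER-UP
  I (7.0%): difference = 0.4%
  H (6.1%): difference = 0.5%
  R (6.0%): difference = 0.6%
Step 3: Most likely is 'N' (6.7%, diff 0.1%); second most likely is 'S' (6.3%, diff 0.3%).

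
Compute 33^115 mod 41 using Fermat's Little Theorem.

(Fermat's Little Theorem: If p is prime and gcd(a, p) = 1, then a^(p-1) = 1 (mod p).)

Step 1: Since 41 is prime, by Fermat's Little Theorem: 33^40 = 1 (mod 41).
Step 2: Reduce exponent: 115 mod 40 = 35.
Step 3: So 33^115 = 33^35 (mod 41).
Step 4: 33^35 mod 41 = 9.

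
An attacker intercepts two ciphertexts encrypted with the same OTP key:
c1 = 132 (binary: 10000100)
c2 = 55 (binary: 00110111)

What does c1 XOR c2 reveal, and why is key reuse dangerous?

Step 1: c1 XOR c2 = (m1 XOR k) XOR (m2 XOR k).
Step 2: By XOR associativity/commutativity: = m1 XOR m2 XOR k XOR k = m1 XOR m2.
Step 3: 10000100 XOR 00110111 = 10110011 = 179.
Step 4: The key cancels out! An attacker learns m1 XOR m2 = 179, revealing the relationship between plaintexts.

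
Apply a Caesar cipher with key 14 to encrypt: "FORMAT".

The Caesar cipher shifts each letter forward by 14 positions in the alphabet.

Step 1: For each letter, shift forward by 14 positions (mod 26).
  F (position 5) -> position (5+14) mod 26 = 19 -> T
  O (position 14) -> position (14+14) mod 26 = 2 -> C
  R (position 17) -> position (17+14) mod 26 = 5 -> F
  M (position 12) -> position (12+14) mod 26 = 0 -> A
  A (position 0) -> position (0+14) mod 26 = 14 -> O
  T (position 19) -> position (19+14) mod 26 = 7 -> H
Result: TCFAOH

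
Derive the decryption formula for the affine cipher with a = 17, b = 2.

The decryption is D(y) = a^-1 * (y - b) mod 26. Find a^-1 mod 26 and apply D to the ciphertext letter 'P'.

Step 1: Find a^-1, the modular inverse of 17 mod 26.
Step 2: We need 17 * a^-1 = 1 (mod 26).
Step 3: 17 * 23 = 391 = 15 * 26 + 1, so a^-1 = 23.
Step 4: D(y) = 23(y - 2) mod 26.
Step 5: Apply to 'P' (y = 15): D(15) = 23 * (15 - 2) mod 26 = 23 * 13 mod 26 = 13 -> 'N'.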